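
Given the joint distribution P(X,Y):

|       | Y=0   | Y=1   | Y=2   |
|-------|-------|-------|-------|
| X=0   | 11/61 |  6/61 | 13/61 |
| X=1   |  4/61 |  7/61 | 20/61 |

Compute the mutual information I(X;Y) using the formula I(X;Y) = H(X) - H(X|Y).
0.0586 bits

I(X;Y) = H(X) - H(X|Y)

Marginal of X (row sums):
  P(X=0) = 11/61 + 6/61 + 13/61 = 30/61
  P(X=1) = 4/61 + 7/61 + 20/61 = 31/61
H(X) = -[(30/61)·log₂(30/61) + (31/61)·log₂(31/61)]
  = 0.5035 + 0.4963 = 0.9998 bits

Marginal of Y (column sums):
  P(Y=0) = 11/61 + 4/61 = 15/61
  P(Y=1) = 6/61 + 7/61 = 13/61
  P(Y=2) = 13/61 + 20/61 = 33/61
H(X|Y) = Σ_y P(y)·H(X|Y=y):
  Y=0: P(Y=0) = 15/61, P(X|Y=0) = (11/15, 4/15) → H(X|Y=0) = 0.8366
  Y=1: P(Y=1) = 13/61, P(X|Y=1) = (6/13, 7/13) → H(X|Y=1) = 0.9957
  Y=2: P(Y=2) = 33/61, P(X|Y=2) = (13/33, 20/33) → H(X|Y=2) = 0.9673
H(X|Y) = (15/61)·0.8366 + (13/61)·0.9957 + (33/61)·0.9673 = 0.9412 bits

I(X;Y) = H(X) - H(X|Y) = 0.9998 - 0.9412 = 0.0586 bits

Cross-check via I(X;Y) = H(X) + H(Y) - H(X,Y): computing H(Y) from the column sums and H(X,Y) from the 6 cells in the same way gives H(Y) = 1.4525 bits and H(X,Y) = 2.3937 bits, so
I(X;Y) = 0.9998 + 1.4525 - 2.3937 = 0.0586 bits ✓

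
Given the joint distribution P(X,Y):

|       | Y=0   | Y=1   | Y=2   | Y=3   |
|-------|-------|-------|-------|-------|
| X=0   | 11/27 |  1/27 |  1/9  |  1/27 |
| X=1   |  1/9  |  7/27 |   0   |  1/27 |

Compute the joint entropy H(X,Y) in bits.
2.2654 bits

H(X,Y) = -Σ_{x,y} P(x,y) log₂ P(x,y). Per-cell terms -P(x,y)·log₂P(x,y):
  X=0: 0.5278, 0.1761, 0.3522, 0.1761
  X=1: 0.3522, 0.5049, 0.0000, 0.1761
  (cells with P = 0 contribute 0)
Sum of the 8 terms: H(X,Y) = 2.2654 bits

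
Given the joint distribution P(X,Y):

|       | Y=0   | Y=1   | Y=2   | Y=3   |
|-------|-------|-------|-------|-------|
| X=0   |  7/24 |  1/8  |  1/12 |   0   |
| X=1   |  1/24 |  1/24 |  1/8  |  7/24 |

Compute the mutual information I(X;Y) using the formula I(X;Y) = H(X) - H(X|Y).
0.4813 bits

I(X;Y) = H(X) - H(X|Y)

Marginal of X (row sums):
  P(X=0) = 7/24 + 1/8 + 1/12 + 0 = 1/2
  P(X=1) = 1/24 + 1/24 + 1/8 + 7/24 = 1/2
H(X) = -[(1/2)·log₂(1/2) + (1/2)·log₂(1/2)]
  = 0.5000 + 0.5000 = 1.0000 bits

Marginal of Y (column sums):
  P(Y=0) = 7/24 + 1/24 = 1/3
  P(Y=1) = 1/8 + 1/24 = 1/6
  P(Y=2) = 1/12 + 1/8 = 5/24
  P(Y=3) = 0 + 7/24 = 7/24
H(X|Y) = Σ_y P(y)·H(X|Y=y):
  Y=0: P(Y=0) = 1/3, P(X|Y=0) = (7/8, 1/8) → H(X|Y=0) = 0.5436
  Y=1: P(Y=1) = 1/6, P(X|Y=1) = (3/4, 1/4) → H(X|Y=1) = 0.8113
  Y=2: P(Y=2) = 5/24, P(X|Y=2) = (2/5, 3/5) → H(X|Y=2) = 0.9710
  Y=3: P(Y=3) = 7/24, P(X|Y=3) = (0, 1) → H(X|Y=3) = 0.0000
H(X|Y) = (1/3)·0.5436 + (1/6)·0.8113 + (5/24)·0.9710 + (7/24)·0.0000 = 0.5187 bits

I(X;Y) = H(X) - H(X|Y) = 1.0000 - 0.5187 = 0.4813 bits

Cross-check via I(X;Y) = H(X) + H(Y) - H(X,Y): computing H(Y) from the column sums and H(X,Y) from the 8 cells in the same way gives H(Y) = 1.9491 bits and H(X,Y) = 2.4678 bits, so
I(X;Y) = 1.0000 + 1.9491 - 2.4678 = 0.4813 bits ✓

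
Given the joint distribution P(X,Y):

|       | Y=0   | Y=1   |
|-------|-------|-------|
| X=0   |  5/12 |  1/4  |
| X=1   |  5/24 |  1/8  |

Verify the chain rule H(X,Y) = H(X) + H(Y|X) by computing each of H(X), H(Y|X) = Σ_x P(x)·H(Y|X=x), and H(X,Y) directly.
H(X) = 0.9183 bits, H(Y|X) = 0.9544 bits, H(X,Y) = 1.8727 bits

Marginal of X (row sums):
  P(X=0) = 5/12 + 1/4 = 2/3
  P(X=1) = 5/24 + 1/8 = 1/3
H(X) = -[(2/3)·log₂(2/3) + (1/3)·log₂(1/3)]
  = 0.38998 + 0.52832 = 0.9183 bits

H(Y|X) = Σ_x P(x)·H(Y|X=x):
  X=0: P(X=0) = 2/3, P(Y|X=0) = (5/8, 3/8) → H(Y|X=0) = 0.95443
  X=1: P(X=1) = 1/3, P(Y|X=1) = (5/8, 3/8) → H(Y|X=1) = 0.95443
H(Y|X) = (2/3)·0.95443 + (1/3)·0.95443 = 0.9544 bits

H(X,Y) = -Σ_{x,y} P(x,y) log₂ P(x,y). Per-cell terms -P(x,y)·log₂P(x,y):
  X=0: 0.52626, 0.50000
  X=1: 0.47147, 0.37500
Sum of the 4 terms: H(X,Y) = 1.8727 bits

Chain rule check:
  H(X) + H(Y|X) = 0.9183 + 0.9544 = 1.8727 bits
  H(X,Y) = 1.8727 bits
✓ Chain rule verified.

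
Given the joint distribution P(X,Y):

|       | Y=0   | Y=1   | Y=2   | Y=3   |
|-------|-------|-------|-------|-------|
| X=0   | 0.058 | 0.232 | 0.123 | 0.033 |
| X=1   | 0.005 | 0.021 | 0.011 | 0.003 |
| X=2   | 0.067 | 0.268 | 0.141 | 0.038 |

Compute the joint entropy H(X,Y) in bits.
2.8617 bits

H(X,Y) = -Σ_{x,y} P(x,y) log₂ P(x,y). Per-cell terms -P(x,y)·log₂P(x,y):
  X=0: 0.2383, 0.4890, 0.3719, 0.1624
  X=1: 0.0382, 0.1170, 0.0716, 0.0251
  X=2: 0.2613, 0.5091, 0.3985, 0.1793
Sum of the 12 terms: H(X,Y) = 2.8617 bits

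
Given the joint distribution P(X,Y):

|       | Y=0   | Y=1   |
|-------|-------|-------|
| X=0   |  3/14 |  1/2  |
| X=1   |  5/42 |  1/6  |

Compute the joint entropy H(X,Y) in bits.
1.7726 bits

H(X,Y) = -Σ_{x,y} P(x,y) log₂ P(x,y). Per-cell terms -P(x,y)·log₂P(x,y):
  X=0: 0.47623, 0.50000
  X=1: 0.36552, 0.43083
Sum of the 4 terms: H(X,Y) = 1.7726 bits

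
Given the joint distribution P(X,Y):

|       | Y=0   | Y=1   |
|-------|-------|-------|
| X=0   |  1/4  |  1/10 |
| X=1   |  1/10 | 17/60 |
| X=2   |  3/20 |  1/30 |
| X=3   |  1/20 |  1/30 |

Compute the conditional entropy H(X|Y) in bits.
1.6409 bits

H(X|Y) = H(X,Y) - H(Y)

H(X,Y) = -Σ_{x,y} P(x,y) log₂ P(x,y). Per-cell terms -P(x,y)·log₂P(x,y):
  X=0: 0.5000, 0.3322
  X=1: 0.3322, 0.5155
  X=2: 0.4105, 0.1636
  X=3: 0.2161, 0.1636
Sum of the 8 terms: H(X,Y) = 2.6337 bits

Marginal of Y (column sums):
  P(Y=0) = 1/4 + 1/10 + 3/20 + 1/20 = 11/20
  P(Y=1) = 1/10 + 17/60 + 1/30 + 1/30 = 9/20
H(Y) = -[(11/20)·log₂(11/20) + (9/20)·log₂(9/20)]
  = 0.4744 + 0.5184 = 0.9928 bits

H(X|Y) = H(X,Y) - H(Y) = 2.6337 - 0.9928 = 1.6409 bits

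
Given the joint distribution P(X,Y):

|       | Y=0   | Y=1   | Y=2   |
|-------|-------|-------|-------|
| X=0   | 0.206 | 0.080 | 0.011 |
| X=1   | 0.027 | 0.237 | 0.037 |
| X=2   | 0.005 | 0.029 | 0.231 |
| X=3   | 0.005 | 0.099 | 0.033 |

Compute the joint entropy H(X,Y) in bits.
2.8472 bits

H(X,Y) = -Σ_{x,y} P(x,y) log₂ P(x,y). Per-cell terms -P(x,y)·log₂P(x,y):
  X=0: 0.46953, 0.29151, 0.07157
  X=1: 0.14069, 0.49226, 0.17598
  X=2: 0.03822, 0.14813, 0.48834
  X=3: 0.03822, 0.33031, 0.16241
Sum of the 12 terms: H(X,Y) = 2.8472 bits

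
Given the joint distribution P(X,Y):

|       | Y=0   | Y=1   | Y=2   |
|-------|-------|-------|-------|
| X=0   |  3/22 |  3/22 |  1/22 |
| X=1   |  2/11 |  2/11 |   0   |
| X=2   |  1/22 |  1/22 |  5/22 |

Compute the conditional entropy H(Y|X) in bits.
1.1902 bits

H(Y|X) = H(X,Y) - H(X)

H(X,Y) = -Σ_{x,y} P(x,y) log₂ P(x,y). Per-cell terms -P(x,y)·log₂P(x,y):
  X=0: 0.39197, 0.39197, 0.20270
  X=1: 0.44717, 0.44717, 0.00000
  X=2: 0.20270, 0.20270, 0.48580
  (cells with P = 0 contribute 0)
Sum of the 9 terms: H(X,Y) = 2.7722 bits

Marginal of X (row sums):
  P(X=0) = 3/22 + 3/22 + 1/22 = 7/22
  P(X=1) = 2/11 + 2/11 + 0 = 4/11
  P(X=2) = 1/22 + 1/22 + 5/22 = 7/22
H(X) = -[(7/22)·log₂(7/22) + (4/11)·log₂(4/11) + (7/22)·log₂(7/22)]
  = 0.52566 + 0.53070 + 0.52566 = 1.5820 bits

H(Y|X) = H(X,Y) - H(X) = 2.7722 - 1.5820 = 1.1902 bits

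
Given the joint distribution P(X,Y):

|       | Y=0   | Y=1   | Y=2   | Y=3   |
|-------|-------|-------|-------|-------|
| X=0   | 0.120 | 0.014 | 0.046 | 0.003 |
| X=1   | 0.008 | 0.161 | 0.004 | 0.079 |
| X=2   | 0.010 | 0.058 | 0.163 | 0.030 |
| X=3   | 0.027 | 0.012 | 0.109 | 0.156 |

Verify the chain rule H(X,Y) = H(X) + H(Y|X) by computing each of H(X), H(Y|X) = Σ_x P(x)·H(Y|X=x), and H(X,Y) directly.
H(X) = 1.9775 bits, H(Y|X) = 1.3734 bits, H(X,Y) = 3.3509 bits

Marginal of X (row sums):
  P(X=0) = 0.120 + 0.014 + 0.046 + 0.003 = 0.183
  P(X=1) = 0.008 + 0.161 + 0.004 + 0.079 = 0.252
  P(X=2) = 0.010 + 0.058 + 0.163 + 0.030 = 0.261
  P(X=3) = 0.027 + 0.012 + 0.109 + 0.156 = 0.304
H(X) = -[0.183·log₂(0.183) + 0.252·log₂(0.252) + 0.261·log₂(0.261) + 0.304·log₂(0.304)]
  = 0.448365 + 0.501103 + 0.505786 + 0.522228 = 1.9775 bits

H(Y|X) = Σ_x P(x)·H(Y|X=x):
  X=0: P(X=0) = 0.183, P(Y|X=0) = (40/61, 14/183, 46/183, 1/61) → H(Y|X=0) = 1.280899
  X=1: P(X=1) = 0.252, P(Y|X=1) = (2/63, 23/36, 1/63, 79/252) → H(Y|X=1) = 1.190469
  X=2: P(X=2) = 0.261, P(Y|X=2) = (10/261, 2/9, 163/261, 10/87) → H(Y|X=2) = 1.445409
  X=3: P(X=3) = 0.304, P(Y|X=3) = (27/304, 3/76, 109/304, 39/76) → H(Y|X=3) = 1.518795
H(Y|X) = 0.183·1.280899 + 0.252·1.190469 + 0.261·1.445409 + 0.304·1.518795 = 1.3734 bits

H(X,Y) = -Σ_{x,y} P(x,y) log₂ P(x,y). Per-cell terms -P(x,y)·log₂P(x,y):
  X=0: 0.367067, 0.086218, 0.204342, 0.025142
  X=1: 0.055726, 0.424214, 0.031863, 0.289298
  X=2: 0.066439, 0.238253, 0.426580, 0.151767
  X=3: 0.140694, 0.076570, 0.348538, 0.418140
Sum of the 16 terms: H(X,Y) = 3.3509 bits

Chain rule check:
  H(X) + H(Y|X) = 1.9775 + 1.3734 = 3.3509 bits
  H(X,Y) = 3.3509 bits
✓ Chain rule verified.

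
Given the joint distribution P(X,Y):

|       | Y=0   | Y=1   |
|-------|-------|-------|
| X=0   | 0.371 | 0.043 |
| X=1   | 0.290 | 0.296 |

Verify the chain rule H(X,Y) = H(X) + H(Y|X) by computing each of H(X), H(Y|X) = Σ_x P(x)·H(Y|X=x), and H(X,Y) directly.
H(X) = 0.9786 bits, H(Y|X) = 0.7851 bits, H(X,Y) = 1.7637 bits

Marginal of X (row sums):
  P(X=0) = 0.371 + 0.043 = 0.414
  P(X=1) = 0.290 + 0.296 = 0.586
H(X) = -[0.414·log₂(0.414) + 0.586·log₂(0.586)]
  = 0.526731 + 0.451822 = 0.9786 bits

H(Y|X) = Σ_x P(x)·H(Y|X=x):
  X=0: P(X=0) = 0.414, P(Y|X=0) = (371/414, 43/414) → H(Y|X=0) = 0.481128
  X=1: P(X=1) = 0.586, P(Y|X=1) = (145/293, 148/293) → H(Y|X=1) = 0.999924
H(Y|X) = 0.414·0.481128 + 0.586·0.999924 = 0.7851 bits

H(X,Y) = -Σ_{x,y} P(x,y) log₂ P(x,y). Per-cell terms -P(x,y)·log₂P(x,y):
  X=0: 0.530719, 0.195199
  X=1: 0.517904, 0.519874
Sum of the 4 terms: H(X,Y) = 1.7637 bits

Chain rule check:
  H(X) + H(Y|X) = 0.9786 + 0.7851 = 1.7637 bits
  H(X,Y) = 1.7637 bits
✓ Chain rule verified.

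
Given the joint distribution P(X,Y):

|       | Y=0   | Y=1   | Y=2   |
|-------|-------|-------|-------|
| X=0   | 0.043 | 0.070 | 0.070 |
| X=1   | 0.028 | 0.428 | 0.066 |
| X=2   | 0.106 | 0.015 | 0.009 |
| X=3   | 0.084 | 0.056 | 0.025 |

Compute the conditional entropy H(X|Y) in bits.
1.4177 bits

H(X|Y) = H(X,Y) - H(Y)

H(X,Y) = -Σ_{x,y} P(x,y) log₂ P(x,y). Per-cell terms -P(x,y)·log₂P(x,y):
  X=0: 0.195199, 0.268555, 0.268555
  X=1: 0.144436, 0.524008, 0.258812
  X=2: 0.343214, 0.090883, 0.061163
  X=3: 0.300171, 0.232872, 0.133048
Sum of the 12 terms: H(X,Y) = 2.82092 bits

Marginal of Y (column sums):
  P(Y=0) = 0.043 + 0.028 + 0.106 + 0.084 = 0.261
  P(Y=1) = 0.070 + 0.428 + 0.015 + 0.056 = 0.569
  P(Y=2) = 0.070 + 0.066 + 0.009 + 0.025 = 0.170
H(Y) = -[0.261·log₂(0.261) + 0.569·log₂(0.569) + 0.170·log₂(0.170)]
  = 0.505786 + 0.462881 + 0.434587 = 1.40325 bits

H(X|Y) = H(X,Y) - H(Y) = 2.82092 - 1.40325 = 1.4177 bits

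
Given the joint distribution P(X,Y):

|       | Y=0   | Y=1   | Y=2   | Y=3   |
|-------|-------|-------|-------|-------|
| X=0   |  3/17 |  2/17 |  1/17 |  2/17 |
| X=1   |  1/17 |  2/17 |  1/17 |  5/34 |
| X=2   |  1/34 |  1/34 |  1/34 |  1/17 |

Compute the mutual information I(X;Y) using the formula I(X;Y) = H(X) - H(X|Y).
0.0487 bits

I(X;Y) = H(X) - H(X|Y)

Marginal of X (row sums):
  P(X=0) = 3/17 + 2/17 + 1/17 + 2/17 = 8/17
  P(X=1) = 1/17 + 2/17 + 1/17 + 5/34 = 13/34
  P(X=2) = 1/34 + 1/34 + 1/34 + 1/17 = 5/34
H(X) = -[(8/17)·log₂(8/17) + (13/34)·log₂(13/34) + (5/34)·log₂(5/34)]
  = 0.51175 + 0.53033 + 0.40670 = 1.4488 bits

Marginal of Y (column sums):
  P(Y=0) = 3/17 + 1/17 + 1/34 = 9/34
  P(Y=1) = 2/17 + 2/17 + 1/34 = 9/34
  P(Y=2) = 1/17 + 1/17 + 1/34 = 5/34
  P(Y=3) = 2/17 + 5/34 + 1/17 = 11/34
H(X|Y) = Σ_y P(y)·H(X|Y=y):
  Y=0: P(Y=0) = 9/34, P(X|Y=0) = (2/3, 2/9, 1/9) → H(X|Y=0) = 1.22439
  Y=1: P(Y=1) = 9/34, P(X|Y=1) = (4/9, 4/9, 1/9) → H(X|Y=1) = 1.39215
  Y=2: P(Y=2) = 5/34, P(X|Y=2) = (2/5, 2/5, 1/5) → H(X|Y=2) = 1.52193
  Y=3: P(Y=3) = 11/34, P(X|Y=3) = (4/11, 5/11, 2/11) → H(X|Y=3) = 1.49492
H(X|Y) = (9/34)·1.22439 + (9/34)·1.39215 + (5/34)·1.52193 + (11/34)·1.49492 = 1.4001 bits

I(X;Y) = H(X) - H(X|Y) = 1.4488 - 1.4001 = 0.0487 bits

Cross-check via I(X;Y) = H(X) + H(Y) - H(X,Y): computing H(Y) from the column sums and H(X,Y) from the 12 cells in the same way gives H(Y) = 1.9486 bits and H(X,Y) = 3.3487 bits, so
I(X;Y) = 1.4488 + 1.9486 - 3.3487 = 0.0487 bits ✓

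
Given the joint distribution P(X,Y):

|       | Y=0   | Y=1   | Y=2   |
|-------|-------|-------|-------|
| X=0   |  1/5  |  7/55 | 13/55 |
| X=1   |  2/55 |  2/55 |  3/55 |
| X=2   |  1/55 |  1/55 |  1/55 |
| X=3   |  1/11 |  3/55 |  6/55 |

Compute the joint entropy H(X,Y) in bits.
3.1188 bits

H(X,Y) = -Σ_{x,y} P(x,y) log₂ P(x,y). Per-cell terms -P(x,y)·log₂P(x,y):
  X=0: 0.46439, 0.37851, 0.49185
  X=1: 0.17387, 0.17387, 0.22889
  X=2: 0.10512, 0.10512, 0.10512
  X=3: 0.31449, 0.22889, 0.34870
Sum of the 12 terms: H(X,Y) = 3.1188 bits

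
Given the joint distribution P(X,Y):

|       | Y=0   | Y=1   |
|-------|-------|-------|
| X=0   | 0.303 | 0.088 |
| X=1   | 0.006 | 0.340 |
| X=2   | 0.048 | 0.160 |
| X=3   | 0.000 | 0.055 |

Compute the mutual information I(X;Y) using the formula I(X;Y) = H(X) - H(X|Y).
0.4336 bits

I(X;Y) = H(X) - H(X|Y)

Marginal of X (row sums):
  P(X=0) = 0.303 + 0.088 = 0.391
  P(X=1) = 0.006 + 0.340 = 0.346
  P(X=2) = 0.048 + 0.160 = 0.208
  P(X=3) = 0.000 + 0.055 = 0.055
H(X) = -[0.391·log₂(0.391) + 0.346·log₂(0.346) + 0.208·log₂(0.208) + 0.055·log₂(0.055)]
  = 0.5297 + 0.5298 + 0.4712 + 0.2301 = 1.7608 bits

Marginal of Y (column sums):
  P(Y=0) = 0.303 + 0.006 + 0.048 + 0.000 = 0.357
  P(Y=1) = 0.088 + 0.340 + 0.160 + 0.055 = 0.643
H(X|Y) = Σ_y P(y)·H(X|Y=y):
  Y=0: P(Y=0) = 0.357, P(X|Y=0) = (101/119, 2/119, 16/119, 0) → H(X|Y=0) = 0.6891
  Y=1: P(Y=1) = 0.643, P(X|Y=1) = (88/643, 340/643, 160/643, 55/643) → H(X|Y=1) = 1.6815
H(X|Y) = 0.357·0.6891 + 0.643·1.6815 = 1.3272 bits

I(X;Y) = H(X) - H(X|Y) = 1.7608 - 1.3272 = 0.4336 bits

Cross-check via I(X;Y) = H(X) + H(Y) - H(X,Y): computing H(Y) from the column sums and H(X,Y) from the 8 cells in the same way gives H(Y) = 0.9402 bits and H(X,Y) = 2.2674 bits, so
I(X;Y) = 1.7608 + 0.9402 - 2.2674 = 0.4336 bits ✓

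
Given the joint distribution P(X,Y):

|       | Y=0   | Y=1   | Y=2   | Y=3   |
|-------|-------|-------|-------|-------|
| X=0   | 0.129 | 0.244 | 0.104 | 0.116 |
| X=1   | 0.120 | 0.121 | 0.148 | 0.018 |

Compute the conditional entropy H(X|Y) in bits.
0.9060 bits

H(X|Y) = H(X,Y) - H(Y)

H(X,Y) = -Σ_{x,y} P(x,y) log₂ P(x,y). Per-cell terms -P(x,y)·log₂P(x,y):
  X=0: 0.3811, 0.4966, 0.3396, 0.3605
  X=1: 0.3671, 0.3687, 0.4079, 0.1043
Sum of the 8 terms: H(X,Y) = 2.8258 bits

Marginal of Y (column sums):
  P(Y=0) = 0.129 + 0.120 = 0.249
  P(Y=1) = 0.244 + 0.121 = 0.365
  P(Y=2) = 0.104 + 0.148 = 0.252
  P(Y=3) = 0.116 + 0.018 = 0.134
H(Y) = -[0.249·log₂(0.249) + 0.365·log₂(0.365) + 0.252·log₂(0.252) + 0.134·log₂(0.134)]
  = 0.4994 + 0.5307 + 0.5011 + 0.3886 = 1.9198 bits

H(X|Y) = H(X,Y) - H(Y) = 2.8258 - 1.9198 = 0.9060 bits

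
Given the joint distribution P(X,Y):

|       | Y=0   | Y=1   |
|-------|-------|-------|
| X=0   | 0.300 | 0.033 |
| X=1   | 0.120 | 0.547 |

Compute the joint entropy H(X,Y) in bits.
1.5267 bits

H(X,Y) = -Σ_{x,y} P(x,y) log₂ P(x,y). Per-cell terms -P(x,y)·log₂P(x,y):
  X=0: 0.5211, 0.1624
  X=1: 0.3671, 0.4761
Sum of the 4 terms: H(X,Y) = 1.5267 bits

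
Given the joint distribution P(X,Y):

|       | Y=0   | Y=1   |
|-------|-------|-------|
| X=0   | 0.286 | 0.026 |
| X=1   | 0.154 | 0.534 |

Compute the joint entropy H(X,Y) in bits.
1.5524 bits

H(X,Y) = -Σ_{x,y} P(x,y) log₂ P(x,y). Per-cell terms -P(x,y)·log₂P(x,y):
  X=0: 0.51649, 0.13690
  X=1: 0.41565, 0.48332
Sum of the 4 terms: H(X,Y) = 1.5524 bits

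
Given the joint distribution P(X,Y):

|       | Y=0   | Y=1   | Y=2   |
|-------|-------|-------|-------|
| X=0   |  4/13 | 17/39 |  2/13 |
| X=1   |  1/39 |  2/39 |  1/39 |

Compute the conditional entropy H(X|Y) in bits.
0.4731 bits

H(X|Y) = H(X,Y) - H(Y)

H(X,Y) = -Σ_{x,y} P(x,y) log₂ P(x,y). Per-cell terms -P(x,y)·log₂P(x,y):
  X=0: 0.5232122, 0.5221787, 0.4154523
  X=1: 0.1355231, 0.2197642, 0.1355231
Sum of the 6 terms: H(X,Y) = 1.951654 bits

Marginal of Y (column sums):
  P(Y=0) = 4/13 + 1/39 = 1/3
  P(Y=1) = 17/39 + 2/39 = 19/39
  P(Y=2) = 2/13 + 1/39 = 7/39
H(Y) = -[(1/3)·log₂(1/3) + (19/39)·log₂(19/39) + (7/39)·log₂(7/39)]
  = 0.5283208 + 0.5054364 + 0.4447777 = 1.478535 bits

H(X|Y) = H(X,Y) - H(Y) = 1.951654 - 1.478535 = 0.4731 bits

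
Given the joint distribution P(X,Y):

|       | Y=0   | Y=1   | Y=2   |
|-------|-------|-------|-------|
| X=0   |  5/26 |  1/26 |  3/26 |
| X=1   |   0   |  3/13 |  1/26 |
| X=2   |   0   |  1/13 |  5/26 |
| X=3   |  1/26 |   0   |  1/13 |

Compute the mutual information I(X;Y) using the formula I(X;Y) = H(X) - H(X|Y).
0.5775 bits

I(X;Y) = H(X) - H(X|Y)

Marginal of X (row sums):
  P(X=0) = 5/26 + 1/26 + 3/26 = 9/26
  P(X=1) = 0 + 3/13 + 1/26 = 7/26
  P(X=2) = 0 + 1/13 + 5/26 = 7/26
  P(X=3) = 1/26 + 0 + 1/13 = 3/26
H(X) = -[(9/26)·log₂(9/26) + (7/26)·log₂(7/26) + (7/26)·log₂(7/26) + (3/26)·log₂(3/26)]
  = 0.52979 + 0.50968 + 0.50968 + 0.35948 = 1.9086 bits

Marginal of Y (column sums):
  P(Y=0) = 5/26 + 0 + 0 + 1/26 = 3/13
  P(Y=1) = 1/26 + 3/13 + 1/13 + 0 = 9/26
  P(Y=2) = 3/26 + 1/26 + 5/26 + 1/13 = 11/26
H(X|Y) = Σ_y P(y)·H(X|Y=y):
  Y=0: P(Y=0) = 3/13, P(X|Y=0) = (5/6, 0, 0, 1/6) → H(X|Y=0) = 0.65002
  Y=1: P(Y=1) = 9/26, P(X|Y=1) = (1/9, 2/3, 2/9, 0) → H(X|Y=1) = 1.22439
  Y=2: P(Y=2) = 11/26, P(X|Y=2) = (3/11, 1/11, 5/11, 2/11) → H(X|Y=2) = 1.78993
H(X|Y) = (3/13)·0.65002 + (9/26)·1.22439 + (11/26)·1.78993 = 1.3311 bits

I(X;Y) = H(X) - H(X|Y) = 1.9086 - 1.3311 = 0.5775 bits

Cross-check via I(X;Y) = H(X) + H(Y) - H(X,Y): computing H(Y) from the column sums and H(X,Y) from the 12 cells in the same way gives H(Y) = 1.5430 bits and H(X,Y) = 2.8741 bits, so
I(X;Y) = 1.9086 + 1.5430 - 2.8741 = 0.5775 bits ✓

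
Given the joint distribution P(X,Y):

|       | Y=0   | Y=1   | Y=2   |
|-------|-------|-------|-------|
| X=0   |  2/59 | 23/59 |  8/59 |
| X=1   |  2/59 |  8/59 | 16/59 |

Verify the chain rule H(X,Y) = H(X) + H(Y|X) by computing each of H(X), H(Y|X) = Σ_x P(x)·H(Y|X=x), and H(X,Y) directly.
H(X) = 0.9898 bits, H(Y|X) = 1.1633 bits, H(X,Y) = 2.1531 bits

Marginal of X (row sums):
  P(X=0) = 2/59 + 23/59 + 8/59 = 33/59
  P(X=1) = 2/59 + 8/59 + 16/59 = 26/59
H(X) = -[(33/59)·log₂(33/59) + (26/59)·log₂(26/59)]
  = 0.46885 + 0.52097 = 0.9898 bits

H(Y|X) = Σ_x P(x)·H(Y|X=x):
  X=0: P(X=0) = 33/59, P(Y|X=0) = (2/33, 23/33, 8/33) → H(Y|X=0) = 1.10373
  X=1: P(X=1) = 26/59, P(Y|X=1) = (1/13, 4/13, 8/13) → H(Y|X=1) = 1.23890
H(Y|X) = (33/59)·1.10373 + (26/59)·1.23890 = 1.1633 bits

H(X,Y) = -Σ_{x,y} P(x,y) log₂ P(x,y). Per-cell terms -P(x,y)·log₂P(x,y):
  X=0: 0.16551, 0.52981, 0.39087
  X=1: 0.16551, 0.39087, 0.51055
Sum of the 6 terms: H(X,Y) = 2.1531 bits

Chain rule check:
  H(X) + H(Y|X) = 0.9898 + 1.1633 = 2.1531 bits
  H(X,Y) = 2.1531 bits
✓ Chain rule verified.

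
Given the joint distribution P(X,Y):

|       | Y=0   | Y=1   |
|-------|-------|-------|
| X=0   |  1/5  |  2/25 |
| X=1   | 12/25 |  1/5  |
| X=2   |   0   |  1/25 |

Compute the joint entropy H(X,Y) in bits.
1.9143 bits

H(X,Y) = -Σ_{x,y} P(x,y) log₂ P(x,y). Per-cell terms -P(x,y)·log₂P(x,y):
  X=0: 0.46439, 0.29151
  X=1: 0.50827, 0.46439
  X=2: 0.00000, 0.18575
  (cells with P = 0 contribute 0)
Sum of the 6 terms: H(X,Y) = 1.9143 bits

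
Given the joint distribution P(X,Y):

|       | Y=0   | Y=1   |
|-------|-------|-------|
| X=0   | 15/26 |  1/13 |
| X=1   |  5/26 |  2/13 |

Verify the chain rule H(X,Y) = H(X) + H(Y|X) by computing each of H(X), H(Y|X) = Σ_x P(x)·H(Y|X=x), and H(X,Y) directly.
H(X) = 0.9306 bits, H(Y|X) = 0.6847 bits, H(X,Y) = 1.6153 bits

Marginal of X (row sums):
  P(X=0) = 15/26 + 1/13 = 17/26
  P(X=1) = 5/26 + 2/13 = 9/26
H(X) = -[(17/26)·log₂(17/26) + (9/26)·log₂(9/26)]
  = 0.40079 + 0.52979 = 0.9306 bits

H(Y|X) = Σ_x P(x)·H(Y|X=x):
  X=0: P(X=0) = 17/26, P(Y|X=0) = (15/17, 2/17) → H(Y|X=0) = 0.52256
  X=1: P(X=1) = 9/26, P(Y|X=1) = (5/9, 4/9) → H(Y|X=1) = 0.99108
H(Y|X) = (17/26)·0.52256 + (9/26)·0.99108 = 0.6847 bits

H(X,Y) = -Σ_{x,y} P(x,y) log₂ P(x,y). Per-cell terms -P(x,y)·log₂P(x,y):
  X=0: 0.45782, 0.28465
  X=1: 0.45741, 0.41545
Sum of the 4 terms: H(X,Y) = 1.6153 bits

Chain rule check:
  H(X) + H(Y|X) = 0.9306 + 0.6847 = 1.6153 bits
  H(X,Y) = 1.6153 bits
✓ Chain rule verified.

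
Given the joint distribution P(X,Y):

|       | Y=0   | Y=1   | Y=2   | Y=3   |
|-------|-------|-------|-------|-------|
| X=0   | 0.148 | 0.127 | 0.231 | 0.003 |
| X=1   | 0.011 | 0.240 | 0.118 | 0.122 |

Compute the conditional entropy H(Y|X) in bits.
1.5995 bits

H(Y|X) = H(X,Y) - H(X)

H(X,Y) = -Σ_{x,y} P(x,y) log₂ P(x,y). Per-cell terms -P(x,y)·log₂P(x,y):
  X=0: 0.40794, 0.37809, 0.48834, 0.02514
  X=1: 0.07157, 0.49413, 0.36381, 0.37028
Sum of the 8 terms: H(X,Y) = 2.5993 bits

Marginal of X (row sums):
  P(X=0) = 0.148 + 0.127 + 0.231 + 0.003 = 0.509
  P(X=1) = 0.011 + 0.240 + 0.118 + 0.122 = 0.491
H(X) = -[0.509·log₂(0.509) + 0.491·log₂(0.491)]
  = 0.49590 + 0.50387 = 0.9998 bits

H(Y|X) = H(X,Y) - H(X) = 2.5993 - 0.9998 = 1.5995 bits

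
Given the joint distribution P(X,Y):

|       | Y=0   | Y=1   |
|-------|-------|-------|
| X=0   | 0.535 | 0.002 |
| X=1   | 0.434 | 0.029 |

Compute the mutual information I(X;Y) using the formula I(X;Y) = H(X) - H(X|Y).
0.0240 bits

I(X;Y) = H(X) - H(X|Y)

Marginal of X (row sums):
  P(X=0) = 0.535 + 0.002 = 0.537
  P(X=1) = 0.434 + 0.029 = 0.463
H(X) = -[0.537·log₂(0.537) + 0.463·log₂(0.463)]
  = 0.481692 + 0.514354 = 0.99605 bits

Marginal of Y (column sums):
  P(Y=0) = 0.535 + 0.434 = 0.969
  P(Y=1) = 0.002 + 0.029 = 0.031
H(X|Y) = Σ_y P(y)·H(X|Y=y):
  Y=0: P(Y=0) = 0.969, P(X|Y=0) = (535/969, 434/969) → H(X|Y=0) = 0.992149
  Y=1: P(Y=1) = 0.031, P(X|Y=1) = (2/31, 29/31) → H(X|Y=1) = 0.345117
H(X|Y) = 0.969·0.992149 + 0.031·0.345117 = 0.97209 bits

I(X;Y) = H(X) - H(X|Y) = 0.99605 - 0.97209 = 0.0240 bits

Cross-check via I(X;Y) = H(X) + H(Y) - H(X,Y): computing H(Y) from the column sums and H(X,Y) from the 4 cells in the same way gives H(Y) = 0.19938 bits and H(X,Y) = 1.17147 bits, so
I(X;Y) = 0.99605 + 0.19938 - 1.17147 = 0.0240 bits ✓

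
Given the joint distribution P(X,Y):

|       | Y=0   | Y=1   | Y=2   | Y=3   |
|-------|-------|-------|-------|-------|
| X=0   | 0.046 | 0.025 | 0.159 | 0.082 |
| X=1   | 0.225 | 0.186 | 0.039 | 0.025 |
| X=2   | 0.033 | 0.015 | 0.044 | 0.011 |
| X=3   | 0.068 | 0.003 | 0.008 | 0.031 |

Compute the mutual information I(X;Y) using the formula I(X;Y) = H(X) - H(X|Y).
0.3201 bits

I(X;Y) = H(X) - H(X|Y)

Marginal of X (row sums):
  P(X=0) = 0.046 + 0.025 + 0.159 + 0.082 = 0.312
  P(X=1) = 0.225 + 0.186 + 0.039 + 0.025 = 0.475
  P(X=2) = 0.033 + 0.015 + 0.044 + 0.011 = 0.103
  P(X=3) = 0.068 + 0.003 + 0.008 + 0.031 = 0.110
H(X) = -[0.312·log₂(0.312) + 0.475·log₂(0.475) + 0.103·log₂(0.103) + 0.110·log₂(0.110)]
  = 0.52428 + 0.51015 + 0.33777 + 0.35029 = 1.7225 bits

Marginal of Y (column sums):
  P(Y=0) = 0.046 + 0.225 + 0.033 + 0.068 = 0.372
  P(Y=1) = 0.025 + 0.186 + 0.015 + 0.003 = 0.229
  P(Y=2) = 0.159 + 0.039 + 0.044 + 0.008 = 0.250
  P(Y=3) = 0.082 + 0.025 + 0.011 + 0.031 = 0.149
H(X|Y) = Σ_y P(y)·H(X|Y=y):
  Y=0: P(Y=0) = 0.372, P(X|Y=0) = (23/186, 75/124, 11/124, 17/93) → H(X|Y=0) = 1.56981
  Y=1: P(Y=1) = 0.229, P(X|Y=1) = (25/229, 186/229, 15/229, 3/229) → H(X|Y=1) = 0.93205
  Y=2: P(Y=2) = 0.250, P(X|Y=2) = (159/250, 39/250, 22/125, 4/125) → H(X|Y=2) = 1.43341
  Y=3: P(Y=3) = 0.149, P(X|Y=3) = (82/149, 25/149, 11/149, 31/149) → H(X|Y=3) = 1.65508
H(X|Y) = 0.372·1.56981 + 0.229·0.93205 + 0.250·1.43341 + 0.149·1.65508 = 1.4024 bits

I(X;Y) = H(X) - H(X|Y) = 1.7225 - 1.4024 = 0.3201 bits

Cross-check via I(X;Y) = H(X) + H(Y) - H(X,Y): computing H(Y) from the column sums and H(X,Y) from the 16 cells in the same way gives H(Y) = 1.9269 bits and H(X,Y) = 3.3293 bits, so
I(X;Y) = 1.7225 + 1.9269 - 3.3293 = 0.3201 bits ✓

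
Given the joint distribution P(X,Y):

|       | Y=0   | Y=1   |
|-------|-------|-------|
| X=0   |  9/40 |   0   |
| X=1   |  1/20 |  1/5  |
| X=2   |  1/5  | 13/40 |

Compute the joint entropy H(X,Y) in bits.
2.1561 bits

H(X,Y) = -Σ_{x,y} P(x,y) log₂ P(x,y). Per-cell terms -P(x,y)·log₂P(x,y):
  X=0: 0.4842, 0.0000
  X=1: 0.2161, 0.4644
  X=2: 0.4644, 0.5270
  (cells with P = 0 contribute 0)
Sum of the 6 terms: H(X,Y) = 2.1561 bits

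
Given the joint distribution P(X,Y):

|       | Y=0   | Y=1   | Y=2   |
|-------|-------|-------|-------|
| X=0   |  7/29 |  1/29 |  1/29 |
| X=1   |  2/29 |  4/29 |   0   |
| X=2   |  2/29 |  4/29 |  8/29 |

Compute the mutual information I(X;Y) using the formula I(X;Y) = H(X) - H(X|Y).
0.4165 bits

I(X;Y) = H(X) - H(X|Y)

Marginal of X (row sums):
  P(X=0) = 7/29 + 1/29 + 1/29 = 9/29
  P(X=1) = 2/29 + 4/29 + 0 = 6/29
  P(X=2) = 2/29 + 4/29 + 8/29 = 14/29
H(X) = -[(9/29)·log₂(9/29) + (6/29)·log₂(6/29) + (14/29)·log₂(14/29)]
  = 0.5239 + 0.4703 + 0.5072 = 1.5014 bits

Marginal of Y (column sums):
  P(Y=0) = 7/29 + 2/29 + 2/29 = 11/29
  P(Y=1) = 1/29 + 4/29 + 4/29 = 9/29
  P(Y=2) = 1/29 + 0 + 8/29 = 9/29
H(X|Y) = Σ_y P(y)·H(X|Y=y):
  Y=0: P(Y=0) = 11/29, P(X|Y=0) = (7/11, 2/11, 2/11) → H(X|Y=0) = 1.3093
  Y=1: P(Y=1) = 9/29, P(X|Y=1) = (1/9, 4/9, 4/9) → H(X|Y=1) = 1.3921
  Y=2: P(Y=2) = 9/29, P(X|Y=2) = (1/9, 0, 8/9) → H(X|Y=2) = 0.5033
H(X|Y) = (11/29)·1.3093 + (9/29)·1.3921 + (9/29)·0.5033 = 1.0849 bits

I(X;Y) = H(X) - H(X|Y) = 1.5014 - 1.0849 = 0.4165 bits

Cross-check via I(X;Y) = H(X) + H(Y) - H(X,Y): computing H(Y) from the column sums and H(X,Y) from the 9 cells in the same way gives H(Y) = 1.5782 bits and H(X,Y) = 2.6631 bits, so
I(X;Y) = 1.5014 + 1.5782 - 2.6631 = 0.4165 bits ✓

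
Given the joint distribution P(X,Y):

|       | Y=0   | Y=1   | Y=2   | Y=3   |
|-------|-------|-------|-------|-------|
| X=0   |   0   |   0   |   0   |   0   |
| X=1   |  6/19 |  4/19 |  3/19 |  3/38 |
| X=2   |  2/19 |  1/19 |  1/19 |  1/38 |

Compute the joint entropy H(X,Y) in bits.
2.6352 bits

H(X,Y) = -Σ_{x,y} P(x,y) log₂ P(x,y). Per-cell terms -P(x,y)·log₂P(x,y):
  X=0: 0.0000, 0.0000, 0.0000, 0.0000
  X=1: 0.5251, 0.4732, 0.4205, 0.2892
  X=2: 0.3419, 0.2236, 0.2236, 0.1381
  (cells with P = 0 contribute 0)
Sum of the 12 terms: H(X,Y) = 2.6352 bits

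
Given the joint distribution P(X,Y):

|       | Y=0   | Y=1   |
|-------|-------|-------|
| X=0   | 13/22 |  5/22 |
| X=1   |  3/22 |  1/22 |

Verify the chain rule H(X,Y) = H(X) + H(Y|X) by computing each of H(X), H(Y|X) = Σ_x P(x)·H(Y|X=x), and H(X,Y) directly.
H(X) = 0.6840 bits, H(Y|X) = 0.8449 bits, H(X,Y) = 1.5290 bits

Marginal of X (row sums):
  P(X=0) = 13/22 + 5/22 = 9/11
  P(X=1) = 3/22 + 1/22 = 2/11
H(X) = -[(9/11)·log₂(9/11) + (2/11)·log₂(2/11)]
  = 0.23687 + 0.44717 = 0.6840 bits

H(Y|X) = Σ_x P(x)·H(Y|X=x):
  X=0: P(X=0) = 9/11, P(Y|X=0) = (13/18, 5/18) → H(Y|X=0) = 0.85241
  X=1: P(X=1) = 2/11, P(Y|X=1) = (3/4, 1/4) → H(Y|X=1) = 0.81128
H(Y|X) = (9/11)·0.85241 + (2/11)·0.81128 = 0.8449 bits

H(X,Y) = -Σ_{x,y} P(x,y) log₂ P(x,y). Per-cell terms -P(x,y)·log₂P(x,y):
  X=0: 0.44850, 0.48580
  X=1: 0.39197, 0.20270
Sum of the 4 terms: H(X,Y) = 1.5290 bits

Chain rule check:
  H(X) + H(Y|X) = 0.6840 + 0.8449 = 1.5289 bits
  H(X,Y) = 1.5290 bits
✓ Chain rule verified (Δ = 0.0001 is 4-dp rounding noise: each of the three values was rounded independently).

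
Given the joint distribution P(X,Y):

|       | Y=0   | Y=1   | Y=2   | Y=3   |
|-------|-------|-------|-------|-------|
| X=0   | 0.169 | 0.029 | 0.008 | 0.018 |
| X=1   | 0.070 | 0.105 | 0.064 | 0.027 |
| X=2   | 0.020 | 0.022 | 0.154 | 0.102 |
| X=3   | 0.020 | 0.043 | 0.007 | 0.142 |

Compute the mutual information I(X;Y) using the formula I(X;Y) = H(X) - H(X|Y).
0.4814 bits

I(X;Y) = H(X) - H(X|Y)

Marginal of X (row sums):
  P(X=0) = 0.169 + 0.029 + 0.008 + 0.018 = 0.224
  P(X=1) = 0.070 + 0.105 + 0.064 + 0.027 = 0.266
  P(X=2) = 0.020 + 0.022 + 0.154 + 0.102 = 0.298
  P(X=3) = 0.020 + 0.043 + 0.007 + 0.142 = 0.212
H(X) = -[0.224·log₂(0.224) + 0.266·log₂(0.266) + 0.298·log₂(0.298) + 0.212·log₂(0.212)]
  = 0.4835 + 0.5082 + 0.5205 + 0.4744 = 1.9866 bits

Marginal of Y (column sums):
  P(Y=0) = 0.169 + 0.070 + 0.020 + 0.020 = 0.279
  P(Y=1) = 0.029 + 0.105 + 0.022 + 0.043 = 0.199
  P(Y=2) = 0.008 + 0.064 + 0.154 + 0.007 = 0.233
  P(Y=3) = 0.018 + 0.027 + 0.102 + 0.142 = 0.289
H(X|Y) = Σ_y P(y)·H(X|Y=y):
  Y=0: P(Y=0) = 0.279, P(X|Y=0) = (169/279, 70/279, 20/279, 20/279) → H(X|Y=0) = 1.4837
  Y=1: P(Y=1) = 0.199, P(X|Y=1) = (29/199, 105/199, 22/199, 43/199) → H(X|Y=1) = 1.7205
  Y=2: P(Y=2) = 0.233, P(X|Y=2) = (8/233, 64/233, 154/233, 7/233) → H(X|Y=2) = 1.2258
  Y=3: P(Y=3) = 0.289, P(X|Y=3) = (18/289, 27/289, 6/17, 142/289) → H(X|Y=3) = 1.6030
H(X|Y) = 0.279·1.4837 + 0.199·1.7205 + 0.233·1.2258 + 0.289·1.6030 = 1.5052 bits

I(X;Y) = H(X) - H(X|Y) = 1.9866 - 1.5052 = 0.4814 bits

Cross-check via I(X;Y) = H(X) + H(Y) - H(X,Y): computing H(Y) from the column sums and H(X,Y) from the 16 cells in the same way gives H(Y) = 1.9846 bits and H(X,Y) = 3.4898 bits, so
I(X;Y) = 1.9866 + 1.9846 - 3.4898 = 0.4814 bits ✓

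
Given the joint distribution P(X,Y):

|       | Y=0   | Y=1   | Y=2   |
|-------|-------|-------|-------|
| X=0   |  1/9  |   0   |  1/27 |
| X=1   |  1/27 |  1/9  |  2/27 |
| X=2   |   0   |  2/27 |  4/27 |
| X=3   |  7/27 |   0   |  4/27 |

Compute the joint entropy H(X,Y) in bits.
2.9341 bits

H(X,Y) = -Σ_{x,y} P(x,y) log₂ P(x,y). Per-cell terms -P(x,y)·log₂P(x,y):
  X=0: 0.35221, 0.00000, 0.17611
  X=1: 0.17611, 0.35221, 0.27814
  X=2: 0.00000, 0.27814, 0.40813
  X=3: 0.50492, 0.00000, 0.40813
  (cells with P = 0 contribute 0)
Sum of the 12 terms: H(X,Y) = 2.9341 bits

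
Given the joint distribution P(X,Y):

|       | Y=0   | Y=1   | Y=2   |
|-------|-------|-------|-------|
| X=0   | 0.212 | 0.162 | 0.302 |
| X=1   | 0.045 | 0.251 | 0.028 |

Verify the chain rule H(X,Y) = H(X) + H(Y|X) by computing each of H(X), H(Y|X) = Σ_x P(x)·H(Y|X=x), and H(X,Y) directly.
H(X) = 0.9087 bits, H(Y|X) = 1.3591 bits, H(X,Y) = 2.2678 bits

Marginal of X (row sums):
  P(X=0) = 0.212 + 0.162 + 0.302 = 0.676
  P(X=1) = 0.045 + 0.251 + 0.028 = 0.324
H(X) = -[0.676·log₂(0.676) + 0.324·log₂(0.324)]
  = 0.3819 + 0.5268 = 0.9087 bits

H(Y|X) = Σ_x P(x)·H(Y|X=x):
  X=0: P(X=0) = 0.676, P(Y|X=0) = (53/169, 81/338, 151/338) → H(Y|X=0) = 1.5379
  X=1: P(X=1) = 0.324, P(Y|X=1) = (5/36, 251/324, 7/81) → H(Y|X=1) = 0.9862
H(Y|X) = 0.676·1.5379 + 0.324·0.9862 = 1.3591 bits

H(X,Y) = -Σ_{x,y} P(x,y) log₂ P(x,y). Per-cell terms -P(x,y)·log₂P(x,y):
  X=0: 0.4744, 0.4254, 0.5217
  X=1: 0.2013, 0.5006, 0.1444
Sum of the 6 terms: H(X,Y) = 2.2678 bits

Chain rule check:
  H(X) + H(Y|X) = 0.9087 + 1.3591 = 2.2678 bits
  H(X,Y) = 2.2678 bits
✓ Chain rule verified.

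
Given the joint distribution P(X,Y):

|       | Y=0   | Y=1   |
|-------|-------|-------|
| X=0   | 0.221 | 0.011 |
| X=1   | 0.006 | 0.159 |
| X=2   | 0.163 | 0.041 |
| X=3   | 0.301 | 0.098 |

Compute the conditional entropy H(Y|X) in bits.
0.5696 bits

H(Y|X) = H(X,Y) - H(X)

H(X,Y) = -Σ_{x,y} P(x,y) log₂ P(x,y). Per-cell terms -P(x,y)·log₂P(x,y):
  X=0: 0.48131, 0.07157
  X=1: 0.04428, 0.42181
  X=2: 0.42658, 0.18894
  X=3: 0.52138, 0.32841
Sum of the 8 terms: H(X,Y) = 2.4843 bits

Marginal of X (row sums):
  P(X=0) = 0.221 + 0.011 = 0.232
  P(X=1) = 0.006 + 0.159 = 0.165
  P(X=2) = 0.163 + 0.041 = 0.204
  P(X=3) = 0.301 + 0.098 = 0.399
H(X) = -[0.232·log₂(0.232) + 0.165·log₂(0.165) + 0.204·log₂(0.204) + 0.399·log₂(0.399)]
  = 0.48901 + 0.42891 + 0.46785 + 0.52889 = 1.9147 bits

H(Y|X) = H(X,Y) - H(X) = 2.4843 - 1.9147 = 0.5696 bits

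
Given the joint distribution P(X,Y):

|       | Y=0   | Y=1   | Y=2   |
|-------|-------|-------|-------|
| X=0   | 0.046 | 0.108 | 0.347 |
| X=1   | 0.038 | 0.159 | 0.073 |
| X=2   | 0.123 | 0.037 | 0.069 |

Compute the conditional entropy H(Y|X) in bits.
1.2752 bits

H(Y|X) = H(X,Y) - H(X)

H(X,Y) = -Σ_{x,y} P(x,y) log₂ P(x,y). Per-cell terms -P(x,y)·log₂P(x,y):
  X=0: 0.2043422, 0.3467769, 0.5298664
  X=1: 0.1792786, 0.4218113, 0.2756451
  X=2: 0.3718622, 0.1759842, 0.2661509
Sum of the 9 terms: H(X,Y) = 2.771718 bits

Marginal of X (row sums):
  P(X=0) = 0.046 + 0.108 + 0.347 = 0.501
  P(X=1) = 0.038 + 0.159 + 0.073 = 0.270
  P(X=2) = 0.123 + 0.037 + 0.069 = 0.229
H(X) = -[0.501·log₂(0.501) + 0.270·log₂(0.270) + 0.229·log₂(0.229)]
  = 0.4995559 + 0.5100215 + 0.4869869 = 1.496564 bits

H(Y|X) = H(X,Y) - H(X) = 2.771718 - 1.496564 = 1.2752 bits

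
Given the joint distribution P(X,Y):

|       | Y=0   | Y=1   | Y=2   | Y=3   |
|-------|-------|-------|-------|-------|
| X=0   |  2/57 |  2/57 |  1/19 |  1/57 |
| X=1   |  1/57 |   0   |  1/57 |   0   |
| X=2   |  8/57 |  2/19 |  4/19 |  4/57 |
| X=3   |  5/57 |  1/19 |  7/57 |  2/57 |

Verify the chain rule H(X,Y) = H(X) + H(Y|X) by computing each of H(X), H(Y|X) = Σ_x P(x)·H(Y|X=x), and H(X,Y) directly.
H(X) = 1.5751 bits, H(Y|X) = 1.8490 bits, H(X,Y) = 3.4241 bits

Marginal of X (row sums):
  P(X=0) = 2/57 + 2/57 + 1/19 + 1/57 = 8/57
  P(X=1) = 1/57 + 0 + 1/57 + 0 = 2/57
  P(X=2) = 8/57 + 2/19 + 4/19 + 4/57 = 10/19
  P(X=3) = 5/57 + 1/19 + 7/57 + 2/57 = 17/57
H(X) = -[(8/57)·log₂(8/57) + (2/57)·log₂(2/57) + (10/19)·log₂(10/19) + (17/57)·log₂(17/57)]
  = 0.39760 + 0.16958 + 0.48737 + 0.52057 = 1.5751 bits

H(Y|X) = Σ_x P(x)·H(Y|X=x):
  X=0: P(X=0) = 8/57, P(Y|X=0) = (1/4, 1/4, 3/8, 1/8) → H(Y|X=0) = 1.90564
  X=1: P(X=1) = 2/57, P(Y|X=1) = (1/2, 0, 1/2, 0) → H(Y|X=1) = 1.00000
  X=2: P(X=2) = 10/19, P(Y|X=2) = (4/15, 1/5, 2/5, 2/15) → H(Y|X=2) = 1.88925
  X=3: P(X=3) = 17/57, P(Y|X=3) = (5/17, 3/17, 7/17, 2/17) → H(Y|X=3) = 1.85123
H(Y|X) = (8/57)·1.90564 + (2/57)·1.00000 + (10/19)·1.88925 + (17/57)·1.85123 = 1.8490 bits

H(X,Y) = -Σ_{x,y} P(x,y) log₂ P(x,y). Per-cell terms -P(x,y)·log₂P(x,y):
  X=0: 0.16958, 0.16958, 0.22358, 0.10233
  X=1: 0.10233, 0.00000, 0.10233, 0.00000
  X=2: 0.39760, 0.34189, 0.47325, 0.26897
  X=3: 0.30798, 0.22358, 0.37156, 0.16958
  (cells with P = 0 contribute 0)
Sum of the 16 terms: H(X,Y) = 3.4241 bits

Chain rule check:
  H(X) + H(Y|X) = 1.5751 + 1.8490 = 3.4241 bits
  H(X,Y) = 3.4241 bits
✓ Chain rule verified.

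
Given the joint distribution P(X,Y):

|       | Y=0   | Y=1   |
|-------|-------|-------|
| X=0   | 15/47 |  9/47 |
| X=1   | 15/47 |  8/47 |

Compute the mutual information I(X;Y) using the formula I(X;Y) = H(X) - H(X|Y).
0.0006 bits

I(X;Y) = H(X) - H(X|Y)

Marginal of X (row sums):
  P(X=0) = 15/47 + 9/47 = 24/47
  P(X=1) = 15/47 + 8/47 = 23/47
H(X) = -[(24/47)·log₂(24/47) + (23/47)·log₂(23/47)]
  = 0.49513 + 0.50455 = 0.9997 bits

Marginal of Y (column sums):
  P(Y=0) = 15/47 + 15/47 = 30/47
  P(Y=1) = 9/47 + 8/47 = 17/47
H(X|Y) = Σ_y P(y)·H(X|Y=y):
  Y=0: P(Y=0) = 30/47, P(X|Y=0) = (1/2, 1/2) → H(X|Y=0) = 1.00000
  Y=1: P(Y=1) = 17/47, P(X|Y=1) = (9/17, 8/17) → H(X|Y=1) = 0.99750
H(X|Y) = (30/47)·1.00000 + (17/47)·0.99750 = 0.9991 bits

I(X;Y) = H(X) - H(X|Y) = 0.9997 - 0.9991 = 0.0006 bits

Cross-check via I(X;Y) = H(X) + H(Y) - H(X,Y): computing H(Y) from the column sums and H(X,Y) from the 4 cells in the same way gives H(Y) = 0.9441 bits and H(X,Y) = 1.9432 bits, so
I(X;Y) = 0.9997 + 0.9441 - 1.9432 = 0.0006 bits ✓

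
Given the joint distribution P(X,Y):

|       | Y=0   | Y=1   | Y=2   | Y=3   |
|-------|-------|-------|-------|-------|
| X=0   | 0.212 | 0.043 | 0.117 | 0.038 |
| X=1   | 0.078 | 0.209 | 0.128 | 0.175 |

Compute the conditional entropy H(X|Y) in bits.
0.7985 bits

H(X|Y) = H(X,Y) - H(Y)

H(X,Y) = -Σ_{x,y} P(x,y) log₂ P(x,y). Per-cell terms -P(x,y)·log₂P(x,y):
  X=0: 0.474427, 0.195199, 0.362164, 0.179279
  X=1: 0.287070, 0.472011, 0.379620, 0.440050
Sum of the 8 terms: H(X,Y) = 2.789820 bits

Marginal of Y (column sums):
  P(Y=0) = 0.212 + 0.078 = 0.290
  P(Y=1) = 0.043 + 0.209 = 0.252
  P(Y=2) = 0.117 + 0.128 = 0.245
  P(Y=3) = 0.038 + 0.175 = 0.213
H(Y) = -[0.290·log₂(0.290) + 0.252·log₂(0.252) + 0.245·log₂(0.245) + 0.213·log₂(0.213)]
  = 0.517904 + 0.501103 + 0.497141 + 0.475219 = 1.991367 bits

H(X|Y) = H(X,Y) - H(Y) = 2.789820 - 1.991367 = 0.7985 bits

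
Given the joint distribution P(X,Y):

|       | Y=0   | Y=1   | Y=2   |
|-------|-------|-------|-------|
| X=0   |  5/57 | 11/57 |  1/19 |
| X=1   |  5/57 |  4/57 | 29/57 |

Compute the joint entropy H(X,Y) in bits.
2.0626 bits

H(X,Y) = -Σ_{x,y} P(x,y) log₂ P(x,y). Per-cell terms -P(x,y)·log₂P(x,y):
  X=0: 0.3080, 0.4580, 0.2236
  X=1: 0.3080, 0.2690, 0.4960
Sum of the 6 terms: H(X,Y) = 2.0626 bits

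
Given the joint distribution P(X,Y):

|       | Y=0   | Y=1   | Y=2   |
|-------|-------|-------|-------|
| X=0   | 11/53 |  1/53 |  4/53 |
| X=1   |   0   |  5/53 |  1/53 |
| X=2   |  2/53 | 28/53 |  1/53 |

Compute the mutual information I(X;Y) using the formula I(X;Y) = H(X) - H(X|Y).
0.5315 bits

I(X;Y) = H(X) - H(X|Y)

Marginal of X (row sums):
  P(X=0) = 11/53 + 1/53 + 4/53 = 16/53
  P(X=1) = 0 + 5/53 + 1/53 = 6/53
  P(X=2) = 2/53 + 28/53 + 1/53 = 31/53
H(X) = -[(16/53)·log₂(16/53) + (6/53)·log₂(6/53) + (31/53)·log₂(31/53)]
  = 0.5216 + 0.3558 + 0.4526 = 1.3300 bits

Marginal of Y (column sums):
  P(Y=0) = 11/53 + 0 + 2/53 = 13/53
  P(Y=1) = 1/53 + 5/53 + 28/53 = 34/53
  P(Y=2) = 4/53 + 1/53 + 1/53 = 6/53
H(X|Y) = Σ_y P(y)·H(X|Y=y):
  Y=0: P(Y=0) = 13/53, P(X|Y=0) = (11/13, 0, 2/13) → H(X|Y=0) = 0.6194
  Y=1: P(Y=1) = 34/53, P(X|Y=1) = (1/34, 5/34, 14/17) → H(X|Y=1) = 0.7870
  Y=2: P(Y=2) = 6/53, P(X|Y=2) = (2/3, 1/6, 1/6) → H(X|Y=2) = 1.2516
H(X|Y) = (13/53)·0.6194 + (34/53)·0.7870 + (6/53)·1.2516 = 0.7985 bits

I(X;Y) = H(X) - H(X|Y) = 1.3300 - 0.7985 = 0.5315 bits

Cross-check via I(X;Y) = H(X) + H(Y) - H(X,Y): computing H(Y) from the column sums and H(X,Y) from the 9 cells in the same way gives H(Y) = 1.2640 bits and H(X,Y) = 2.0625 bits, so
I(X;Y) = 1.3300 + 1.2640 - 2.0625 = 0.5315 bits ✓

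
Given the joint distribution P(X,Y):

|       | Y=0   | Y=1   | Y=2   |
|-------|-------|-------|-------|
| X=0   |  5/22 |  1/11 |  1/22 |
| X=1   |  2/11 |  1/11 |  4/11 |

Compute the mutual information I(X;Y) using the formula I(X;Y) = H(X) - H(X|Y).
0.1525 bits

I(X;Y) = H(X) - H(X|Y)

Marginal of X (row sums):
  P(X=0) = 5/22 + 1/11 + 1/22 = 4/11
  P(X=1) = 2/11 + 1/11 + 4/11 = 7/11
H(X) = -[(4/11)·log₂(4/11) + (7/11)·log₂(7/11)]
  = 0.53070 + 0.41496 = 0.94566 bits

Marginal of Y (column sums):
  P(Y=0) = 5/22 + 2/11 = 9/22
  P(Y=1) = 1/11 + 1/11 = 2/11
  P(Y=2) = 1/22 + 4/11 = 9/22
H(X|Y) = Σ_y P(y)·H(X|Y=y):
  Y=0: P(Y=0) = 9/22, P(X|Y=0) = (5/9, 4/9) → H(X|Y=0) = 0.99108
  Y=1: P(Y=1) = 2/11, P(X|Y=1) = (1/2, 1/2) → H(X|Y=1) = 1.00000
  Y=2: P(Y=2) = 9/22, P(X|Y=2) = (1/9, 8/9) → H(X|Y=2) = 0.50326
H(X|Y) = (9/22)·0.99108 + (2/11)·1.00000 + (9/22)·0.50326 = 0.79314 bits

I(X;Y) = H(X) - H(X|Y) = 0.94566 - 0.79314 = 0.1525 bits

Cross-check via I(X;Y) = H(X) + H(Y) - H(X,Y): computing H(Y) from the column sums and H(X,Y) from the 6 cells in the same way gives H(Y) = 1.50222 bits and H(X,Y) = 2.29536 bits, so
I(X;Y) = 0.94566 + 1.50222 - 2.29536 = 0.1525 bits ✓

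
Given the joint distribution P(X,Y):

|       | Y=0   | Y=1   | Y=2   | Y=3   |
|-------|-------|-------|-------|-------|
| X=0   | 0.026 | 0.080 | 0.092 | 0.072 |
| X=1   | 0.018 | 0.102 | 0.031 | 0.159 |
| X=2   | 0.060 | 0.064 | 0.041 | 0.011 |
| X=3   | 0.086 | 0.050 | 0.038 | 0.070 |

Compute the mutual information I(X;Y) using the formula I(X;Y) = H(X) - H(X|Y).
0.1750 bits

I(X;Y) = H(X) - H(X|Y)

Marginal of X (row sums):
  P(X=0) = 0.026 + 0.080 + 0.092 + 0.072 = 0.270
  P(X=1) = 0.018 + 0.102 + 0.031 + 0.159 = 0.310
  P(X=2) = 0.060 + 0.064 + 0.041 + 0.011 = 0.176
  P(X=3) = 0.086 + 0.050 + 0.038 + 0.070 = 0.244
H(X) = -[0.270·log₂(0.270) + 0.310·log₂(0.310) + 0.176·log₂(0.176) + 0.244·log₂(0.244)]
  = 0.5100 + 0.5238 + 0.4411 + 0.4966 = 1.9715 bits

Marginal of Y (column sums):
  P(Y=0) = 0.026 + 0.018 + 0.060 + 0.086 = 0.190
  P(Y=1) = 0.080 + 0.102 + 0.064 + 0.050 = 0.296
  P(Y=2) = 0.092 + 0.031 + 0.041 + 0.038 = 0.202
  P(Y=3) = 0.072 + 0.159 + 0.011 + 0.070 = 0.312
H(X|Y) = Σ_y P(y)·H(X|Y=y):
  Y=0: P(Y=0) = 0.190, P(X|Y=0) = (13/95, 9/95, 6/19, 43/95) → H(X|Y=0) = 1.7575
  Y=1: P(Y=1) = 0.296, P(X|Y=1) = (10/37, 51/148, 8/37, 25/148) → H(X|Y=1) = 1.9509
  Y=2: P(Y=2) = 0.202, P(X|Y=2) = (46/101, 31/202, 41/202, 19/101) → H(X|Y=2) = 1.8521
  Y=3: P(Y=3) = 0.312, P(X|Y=3) = (3/13, 53/104, 11/312, 35/156) → H(X|Y=3) = 1.6377
H(X|Y) = 0.190·1.7575 + 0.296·1.9509 + 0.202·1.8521 + 0.312·1.6377 = 1.7965 bits

I(X;Y) = H(X) - H(X|Y) = 1.9715 - 1.7965 = 0.1750 bits

Cross-check via I(X;Y) = H(X) + H(Y) - H(X,Y): computing H(Y) from the column sums and H(X,Y) from the 16 cells in the same way gives H(Y) = 1.9655 bits and H(X,Y) = 3.7620 bits, so
I(X;Y) = 1.9715 + 1.9655 - 3.7620 = 0.1750 bits ✓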